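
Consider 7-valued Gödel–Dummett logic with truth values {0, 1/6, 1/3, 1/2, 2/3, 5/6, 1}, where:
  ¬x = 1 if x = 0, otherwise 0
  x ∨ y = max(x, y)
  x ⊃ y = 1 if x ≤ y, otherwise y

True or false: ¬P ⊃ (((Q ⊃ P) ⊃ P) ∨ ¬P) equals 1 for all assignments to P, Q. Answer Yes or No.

At P = 0, Q = 5/6, for instance:
¬P = ¬0 = 1
Q ⊃ P = 5/6 ⊃ 0 = 0
(Q ⊃ P) ⊃ P = 0 ⊃ 0 = 1
((Q ⊃ P) ⊃ P) ∨ ¬P = 1 ∨ 1 = 1
¬P ⊃ (((Q ⊃ P) ⊃ P) ∨ ¬P) = 1 ⊃ 1 = 1
and checking the remaining 48 assignments likewise gives ≥ 1 in every case.

Yes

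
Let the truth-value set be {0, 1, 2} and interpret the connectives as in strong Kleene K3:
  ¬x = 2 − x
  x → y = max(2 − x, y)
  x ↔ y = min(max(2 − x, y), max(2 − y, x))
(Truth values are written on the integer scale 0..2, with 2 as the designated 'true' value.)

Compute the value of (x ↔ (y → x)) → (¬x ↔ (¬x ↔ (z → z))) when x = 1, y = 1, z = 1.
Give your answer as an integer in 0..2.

1

y → x = 1 → 1 = 1
x ↔ (y → x) = 1 ↔ 1 = 1
¬x = ¬1 = 1
¬x = ¬1 = 1
z → z = 1 → 1 = 1
¬x ↔ (z → z) = 1 ↔ 1 = 1
¬x ↔ (¬x ↔ (z → z)) = 1 ↔ 1 = 1
(x ↔ (y → x)) → (¬x ↔ (¬x ↔ (z → z))) = 1 → 1 = 1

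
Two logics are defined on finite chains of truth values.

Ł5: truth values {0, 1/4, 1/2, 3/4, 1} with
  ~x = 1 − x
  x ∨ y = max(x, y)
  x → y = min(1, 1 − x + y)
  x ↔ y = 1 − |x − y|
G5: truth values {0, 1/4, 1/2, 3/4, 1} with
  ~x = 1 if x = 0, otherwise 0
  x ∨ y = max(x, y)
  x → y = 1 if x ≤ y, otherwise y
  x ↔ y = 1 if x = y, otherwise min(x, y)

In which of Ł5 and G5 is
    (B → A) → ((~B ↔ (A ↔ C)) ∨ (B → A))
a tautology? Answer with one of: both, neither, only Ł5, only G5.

both

In Ł5: every assignment gives 1 — tautology.
In G5: every assignment gives 1 — tautology.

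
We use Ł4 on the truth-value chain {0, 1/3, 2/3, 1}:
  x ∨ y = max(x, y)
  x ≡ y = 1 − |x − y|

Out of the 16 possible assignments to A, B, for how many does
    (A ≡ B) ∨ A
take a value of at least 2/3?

A = 0, B = 0 ↦ 1  ≥
A = 0, B = 1/3 ↦ 2/3  ≥
A = 0, B = 2/3 ↦ 1/3  <
A = 0, B = 1 ↦ 0  <
A = 1/3, B = 0 ↦ 2/3  ≥
A = 1/3, B = 1/3 ↦ 1  ≥
A = 1/3, B = 2/3 ↦ 2/3  ≥
A = 1/3, B = 1 ↦ 1/3  <
A = 2/3, B = 0 ↦ 2/3  ≥
A = 2/3, B = 1/3 ↦ 2/3  ≥
A = 2/3, B = 2/3 ↦ 1  ≥
A = 2/3, B = 1 ↦ 2/3  ≥
A = 1, B = 0 ↦ 1  ≥
A = 1, B = 1/3 ↦ 1  ≥
A = 1, B = 2/3 ↦ 1  ≥
A = 1, B = 1 ↦ 1  ≥
So 13 of the 16 assignments meet the threshold.

13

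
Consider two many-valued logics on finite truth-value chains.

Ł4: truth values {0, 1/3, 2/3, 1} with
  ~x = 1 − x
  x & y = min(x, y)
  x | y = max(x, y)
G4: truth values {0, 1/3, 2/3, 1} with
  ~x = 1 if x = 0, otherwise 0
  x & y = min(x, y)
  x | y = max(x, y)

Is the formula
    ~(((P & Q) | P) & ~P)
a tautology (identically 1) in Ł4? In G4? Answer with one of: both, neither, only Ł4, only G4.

In Ł4: at P = 1/3, Q = 0 the value is 2/3 — not a tautology.
In G4: every assignment gives 1 — tautology.

only G4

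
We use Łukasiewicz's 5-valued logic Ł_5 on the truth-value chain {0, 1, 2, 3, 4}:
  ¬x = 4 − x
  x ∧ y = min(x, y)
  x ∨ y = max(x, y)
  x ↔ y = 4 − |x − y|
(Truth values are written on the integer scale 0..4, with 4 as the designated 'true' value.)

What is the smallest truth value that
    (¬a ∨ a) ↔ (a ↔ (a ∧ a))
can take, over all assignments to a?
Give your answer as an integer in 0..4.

2

Take a = 2:
¬a = ¬2 = 2
¬a ∨ a = 2 ∨ 2 = 2
a ∧ a = 2 ∧ 2 = 2
a ↔ (a ∧ a) = 2 ↔ 2 = 4
(¬a ∨ a) ↔ (a ↔ (a ∧ a)) = 2 ↔ 4 = 2
No assignment yields a value below 2, so this is the minimum.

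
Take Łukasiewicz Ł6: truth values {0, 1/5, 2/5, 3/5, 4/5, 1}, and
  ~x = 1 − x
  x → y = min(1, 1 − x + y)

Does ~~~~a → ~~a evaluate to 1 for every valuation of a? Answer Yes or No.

Yes

a = 0 ↦ 1
a = 1/5 ↦ 1
a = 2/5 ↦ 1
a = 3/5 ↦ 1
a = 4/5 ↦ 1
a = 1 ↦ 1
Every assignment gives a value ≥ 1.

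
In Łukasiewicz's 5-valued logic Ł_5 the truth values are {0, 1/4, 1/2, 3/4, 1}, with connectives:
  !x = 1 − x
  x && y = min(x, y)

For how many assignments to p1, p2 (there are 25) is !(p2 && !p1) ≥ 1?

value 1: 9 assignments (counts)
value 3/4: 7 assignments
value 1/2: 5 assignments
value 1/4: 3 assignments
value 0: 1 assignment
So 9 of the 25 assignments meet the threshold.

9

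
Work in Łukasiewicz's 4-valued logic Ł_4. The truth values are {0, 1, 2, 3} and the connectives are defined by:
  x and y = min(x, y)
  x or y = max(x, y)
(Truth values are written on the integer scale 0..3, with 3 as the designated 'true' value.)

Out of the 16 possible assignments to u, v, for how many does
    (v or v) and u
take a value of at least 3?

1

u = 0, v = 0 ↦ 0  <
u = 0, v = 1 ↦ 0  <
u = 0, v = 2 ↦ 0  <
u = 0, v = 3 ↦ 0  <
u = 1, v = 0 ↦ 0  <
u = 1, v = 1 ↦ 1  <
u = 1, v = 2 ↦ 1  <
u = 1, v = 3 ↦ 1  <
u = 2, v = 0 ↦ 0  <
u = 2, v = 1 ↦ 1  <
u = 2, v = 2 ↦ 2  <
u = 2, v = 3 ↦ 2  <
u = 3, v = 0 ↦ 0  <
u = 3, v = 1 ↦ 1  <
u = 3, v = 2 ↦ 2  <
u = 3, v = 3 ↦ 3  ≥
So 1 of the 16 assignments meets the threshold.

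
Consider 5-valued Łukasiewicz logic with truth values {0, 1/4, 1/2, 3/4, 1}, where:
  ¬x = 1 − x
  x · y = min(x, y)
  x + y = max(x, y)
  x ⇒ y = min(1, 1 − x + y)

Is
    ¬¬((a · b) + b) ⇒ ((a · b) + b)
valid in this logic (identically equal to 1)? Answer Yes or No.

At a = 3/4, b = 1/2, for instance:
a · b = 3/4 · 1/2 = 1/2
(a · b) + b = 1/2 + 1/2 = 1/2
¬((a · b) + b) = ¬1/2 = 1/2
¬¬((a · b) + b) = ¬1/2 = 1/2
¬¬((a · b) + b) ⇒ ((a · b) + b) = 1/2 ⇒ 1/2 = 1
and checking the remaining 24 assignments likewise gives ≥ 1 in every case.

Yes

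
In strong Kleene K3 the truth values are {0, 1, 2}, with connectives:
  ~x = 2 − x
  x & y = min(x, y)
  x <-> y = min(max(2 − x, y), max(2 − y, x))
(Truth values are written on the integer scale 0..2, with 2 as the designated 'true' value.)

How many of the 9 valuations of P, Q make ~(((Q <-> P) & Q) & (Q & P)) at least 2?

5

P = 0, Q = 0 ↦ 2  ≥
P = 0, Q = 1 ↦ 2  ≥
P = 0, Q = 2 ↦ 2  ≥
P = 1, Q = 0 ↦ 2  ≥
P = 1, Q = 1 ↦ 1  <
P = 1, Q = 2 ↦ 1  <
P = 2, Q = 0 ↦ 2  ≥
P = 2, Q = 1 ↦ 1  <
P = 2, Q = 2 ↦ 0  <
So 5 of the 9 assignments meet the threshold.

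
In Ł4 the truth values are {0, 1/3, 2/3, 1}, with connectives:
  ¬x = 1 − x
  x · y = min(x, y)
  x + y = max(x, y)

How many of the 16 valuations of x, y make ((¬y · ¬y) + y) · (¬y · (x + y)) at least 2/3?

x = 0, y = 0 ↦ 0  <
x = 0, y = 1/3 ↦ 1/3  <
x = 0, y = 2/3 ↦ 1/3  <
x = 0, y = 1 ↦ 0  <
x = 1/3, y = 0 ↦ 1/3  <
x = 1/3, y = 1/3 ↦ 1/3  <
x = 1/3, y = 2/3 ↦ 1/3  <
x = 1/3, y = 1 ↦ 0  <
x = 2/3, y = 0 ↦ 2/3  ≥
x = 2/3, y = 1/3 ↦ 2/3  ≥
x = 2/3, y = 2/3 ↦ 1/3  <
x = 2/3, y = 1 ↦ 0  <
x = 1, y = 0 ↦ 1  ≥
x = 1, y = 1/3 ↦ 2/3  ≥
x = 1, y = 2/3 ↦ 1/3  <
x = 1, y = 1 ↦ 0  <
So 4 of the 16 assignments meet the threshold.

4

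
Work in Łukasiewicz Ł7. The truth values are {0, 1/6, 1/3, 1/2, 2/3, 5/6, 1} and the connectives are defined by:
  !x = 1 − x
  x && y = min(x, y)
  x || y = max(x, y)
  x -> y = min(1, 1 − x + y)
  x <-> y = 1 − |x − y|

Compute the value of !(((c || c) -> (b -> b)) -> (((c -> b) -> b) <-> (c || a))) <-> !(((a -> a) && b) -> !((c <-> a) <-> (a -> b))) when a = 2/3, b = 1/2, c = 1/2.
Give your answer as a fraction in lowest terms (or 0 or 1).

c || c = 1/2 || 1/2 = 1/2
b -> b = 1/2 -> 1/2 = 1
(c || c) -> (b -> b) = 1/2 -> 1 = 1
c -> b = 1/2 -> 1/2 = 1
(c -> b) -> b = 1 -> 1/2 = 1/2
c || a = 1/2 || 2/3 = 2/3
((c -> b) -> b) <-> (c || a) = 1/2 <-> 2/3 = 5/6
((c || c) -> (b -> b)) -> (((c -> b) -> b) <-> (c || a)) = 1 -> 5/6 = 5/6
!(((c || c) -> (b -> b)) -> (((c -> b) -> b) <-> (c || a))) = !5/6 = 1/6
a -> a = 2/3 -> 2/3 = 1
(a -> a) && b = 1 && 1/2 = 1/2
c <-> a = 1/2 <-> 2/3 = 5/6
a -> b = 2/3 -> 1/2 = 5/6
(c <-> a) <-> (a -> b) = 5/6 <-> 5/6 = 1
!((c <-> a) <-> (a -> b)) = !1 = 0
((a -> a) && b) -> !((c <-> a) <-> (a -> b)) = 1/2 -> 0 = 1/2
!(((a -> a) && b) -> !((c <-> a) <-> (a -> b))) = !1/2 = 1/2
!(((c || c) -> (b -> b)) -> (((c -> b) -> b) <-> (c || a))) <-> !(((a -> a) && b) -> !((c <-> a) <-> (a -> b))) = 1/6 <-> 1/2 = 2/3

2/3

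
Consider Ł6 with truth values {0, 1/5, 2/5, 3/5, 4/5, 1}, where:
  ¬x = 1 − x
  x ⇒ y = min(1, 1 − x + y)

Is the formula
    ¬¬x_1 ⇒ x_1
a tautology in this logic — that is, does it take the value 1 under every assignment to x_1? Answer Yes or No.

Yes

x_1 = 0 ↦ 1
x_1 = 1/5 ↦ 1
x_1 = 2/5 ↦ 1
x_1 = 3/5 ↦ 1
x_1 = 4/5 ↦ 1
x_1 = 1 ↦ 1
Every assignment gives a value ≥ 1.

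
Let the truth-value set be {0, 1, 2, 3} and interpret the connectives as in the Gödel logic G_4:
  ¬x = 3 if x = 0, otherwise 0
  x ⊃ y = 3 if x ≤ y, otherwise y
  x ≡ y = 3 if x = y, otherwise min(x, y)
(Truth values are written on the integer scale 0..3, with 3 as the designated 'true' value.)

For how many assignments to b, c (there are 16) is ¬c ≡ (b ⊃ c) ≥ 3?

1

b = 0, c = 0 ↦ 3  ≥
b = 0, c = 1 ↦ 0  <
b = 0, c = 2 ↦ 0  <
b = 0, c = 3 ↦ 0  <
b = 1, c = 0 ↦ 0  <
b = 1, c = 1 ↦ 0  <
b = 1, c = 2 ↦ 0  <
b = 1, c = 3 ↦ 0  <
b = 2, c = 0 ↦ 0  <
b = 2, c = 1 ↦ 0  <
b = 2, c = 2 ↦ 0  <
b = 2, c = 3 ↦ 0  <
b = 3, c = 0 ↦ 0  <
b = 3, c = 1 ↦ 0  <
b = 3, c = 2 ↦ 0  <
b = 3, c = 3 ↦ 0  <
So 1 of the 16 assignments meets the threshold.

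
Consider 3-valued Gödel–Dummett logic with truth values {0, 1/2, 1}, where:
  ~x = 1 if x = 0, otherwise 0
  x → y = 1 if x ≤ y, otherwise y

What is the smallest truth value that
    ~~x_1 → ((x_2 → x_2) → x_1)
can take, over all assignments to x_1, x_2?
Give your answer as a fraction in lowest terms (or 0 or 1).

1/2

Take x_1 = 1/2, x_2 = 0:
~x_1 = ~1/2 = 0
~~x_1 = ~0 = 1
x_2 → x_2 = 0 → 0 = 1
(x_2 → x_2) → x_1 = 1 → 1/2 = 1/2
~~x_1 → ((x_2 → x_2) → x_1) = 1 → 1/2 = 1/2
No assignment yields a value below 1/2, so this is the minimum.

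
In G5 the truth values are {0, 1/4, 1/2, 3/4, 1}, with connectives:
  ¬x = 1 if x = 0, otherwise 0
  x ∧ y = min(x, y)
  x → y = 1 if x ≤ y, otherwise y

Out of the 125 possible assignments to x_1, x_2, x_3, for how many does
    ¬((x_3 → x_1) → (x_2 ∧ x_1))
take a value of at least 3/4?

25

value 1: 25 assignments (counts)
value 0: 100 assignments
So 25 of the 125 assignments meet the threshold.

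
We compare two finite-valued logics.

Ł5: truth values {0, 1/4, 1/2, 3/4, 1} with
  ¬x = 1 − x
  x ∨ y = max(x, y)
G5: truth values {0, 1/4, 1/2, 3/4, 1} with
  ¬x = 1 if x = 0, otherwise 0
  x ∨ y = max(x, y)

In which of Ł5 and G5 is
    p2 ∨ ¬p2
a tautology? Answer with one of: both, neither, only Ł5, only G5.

neither

In Ł5: at p2 = 1/4 the value is 3/4 — not a tautology.
In G5: at p2 = 1/4 the value is 1/4 — not a tautology.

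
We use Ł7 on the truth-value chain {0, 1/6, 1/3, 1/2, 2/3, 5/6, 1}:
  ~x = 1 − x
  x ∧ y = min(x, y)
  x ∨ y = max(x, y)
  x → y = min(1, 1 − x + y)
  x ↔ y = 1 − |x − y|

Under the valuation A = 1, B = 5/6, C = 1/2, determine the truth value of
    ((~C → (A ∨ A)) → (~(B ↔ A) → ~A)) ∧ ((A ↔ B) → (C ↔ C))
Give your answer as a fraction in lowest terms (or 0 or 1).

~C = ~1/2 = 1/2
A ∨ A = 1 ∨ 1 = 1
~C → (A ∨ A) = 1/2 → 1 = 1
B ↔ A = 5/6 ↔ 1 = 5/6
~(B ↔ A) = ~5/6 = 1/6
~A = ~1 = 0
~(B ↔ A) → ~A = 1/6 → 0 = 5/6
(~C → (A ∨ A)) → (~(B ↔ A) → ~A) = 1 → 5/6 = 5/6
A ↔ B = 1 ↔ 5/6 = 5/6
C ↔ C = 1/2 ↔ 1/2 = 1
(A ↔ B) → (C ↔ C) = 5/6 → 1 = 1
((~C → (A ∨ A)) → (~(B ↔ A) → ~A)) ∧ ((A ↔ B) → (C ↔ C)) = 5/6 ∧ 1 = 5/6

5/6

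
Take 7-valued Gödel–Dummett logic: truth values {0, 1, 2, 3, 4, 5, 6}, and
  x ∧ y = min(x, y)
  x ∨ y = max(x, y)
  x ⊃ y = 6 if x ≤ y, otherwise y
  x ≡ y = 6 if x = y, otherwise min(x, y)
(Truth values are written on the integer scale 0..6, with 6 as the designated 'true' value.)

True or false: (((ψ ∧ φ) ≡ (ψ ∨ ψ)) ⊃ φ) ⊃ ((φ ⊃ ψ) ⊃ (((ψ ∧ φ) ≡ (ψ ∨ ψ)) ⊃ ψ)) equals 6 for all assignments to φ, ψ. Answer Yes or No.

Yes

At φ = 4, ψ = 2, for instance:
ψ ∧ φ = 2 ∧ 4 = 2
ψ ∨ ψ = 2 ∨ 2 = 2
(ψ ∧ φ) ≡ (ψ ∨ ψ) = 2 ≡ 2 = 6
((ψ ∧ φ) ≡ (ψ ∨ ψ)) ⊃ φ = 6 ⊃ 4 = 4
φ ⊃ ψ = 4 ⊃ 2 = 2
((ψ ∧ φ) ≡ (ψ ∨ ψ)) ⊃ ψ = 6 ⊃ 2 = 2
(φ ⊃ ψ) ⊃ (((ψ ∧ φ) ≡ (ψ ∨ ψ)) ⊃ ψ) = 2 ⊃ 2 = 6
(((ψ ∧ φ) ≡ (ψ ∨ ψ)) ⊃ φ) ⊃ ((φ ⊃ ψ) ⊃ (((ψ ∧ φ) ≡ (ψ ∨ ψ)) ⊃ ψ)) = 4 ⊃ 6 = 6
and checking the remaining 48 assignments likewise gives ≥ 6 in every case.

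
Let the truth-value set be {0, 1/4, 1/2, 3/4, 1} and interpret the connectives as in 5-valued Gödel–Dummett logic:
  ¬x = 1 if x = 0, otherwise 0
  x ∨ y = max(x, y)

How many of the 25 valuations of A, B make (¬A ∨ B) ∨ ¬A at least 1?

9

value 1: 9 assignments (counts)
value 3/4: 4 assignments
value 1/2: 4 assignments
value 1/4: 4 assignments
value 0: 4 assignments
So 9 of the 25 assignments meet the threshold.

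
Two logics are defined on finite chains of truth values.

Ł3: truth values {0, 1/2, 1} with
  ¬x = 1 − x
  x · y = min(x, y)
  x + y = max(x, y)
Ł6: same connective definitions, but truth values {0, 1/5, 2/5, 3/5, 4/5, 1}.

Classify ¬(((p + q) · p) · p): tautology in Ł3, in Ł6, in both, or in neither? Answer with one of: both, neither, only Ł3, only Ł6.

neither

In Ł3: at p = 1/2, q = 0 the value is 1/2 — not a tautology.
In Ł6: at p = 1/5, q = 0 the value is 4/5 — not a tautology.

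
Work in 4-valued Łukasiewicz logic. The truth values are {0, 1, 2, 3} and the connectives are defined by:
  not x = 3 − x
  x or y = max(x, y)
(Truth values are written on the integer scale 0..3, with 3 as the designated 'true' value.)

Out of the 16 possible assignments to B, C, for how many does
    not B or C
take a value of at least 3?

7

B = 0, C = 0 ↦ 3  ≥
B = 0, C = 1 ↦ 3  ≥
B = 0, C = 2 ↦ 3  ≥
B = 0, C = 3 ↦ 3  ≥
B = 1, C = 0 ↦ 2  <
B = 1, C = 1 ↦ 2  <
B = 1, C = 2 ↦ 2  <
B = 1, C = 3 ↦ 3  ≥
B = 2, C = 0 ↦ 1  <
B = 2, C = 1 ↦ 1  <
B = 2, C = 2 ↦ 2  <
B = 2, C = 3 ↦ 3  ≥
B = 3, C = 0 ↦ 0  <
B = 3, C = 1 ↦ 1  <
B = 3, C = 2 ↦ 2  <
B = 3, C = 3 ↦ 3  ≥
So 7 of the 16 assignments meet the threshold.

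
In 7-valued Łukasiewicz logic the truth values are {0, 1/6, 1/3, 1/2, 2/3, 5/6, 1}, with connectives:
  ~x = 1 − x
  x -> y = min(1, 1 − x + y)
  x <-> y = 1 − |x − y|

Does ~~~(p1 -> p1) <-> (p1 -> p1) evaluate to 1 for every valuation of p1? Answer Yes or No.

Counterexample: take p1 = 0.
p1 -> p1 = 0 -> 0 = 1
~(p1 -> p1) = ~1 = 0
~~(p1 -> p1) = ~0 = 1
~~~(p1 -> p1) = ~1 = 0
p1 -> p1 = 0 -> 0 = 1
~~~(p1 -> p1) <-> (p1 -> p1) = 0 <-> 1 = 0
This gives 0 ≠ 1.

No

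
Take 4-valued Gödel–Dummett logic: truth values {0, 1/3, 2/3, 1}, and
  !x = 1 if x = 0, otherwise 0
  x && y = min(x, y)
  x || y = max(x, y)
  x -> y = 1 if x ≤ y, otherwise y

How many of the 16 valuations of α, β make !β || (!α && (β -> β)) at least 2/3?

7

α = 0, β = 0 ↦ 1  ≥
α = 0, β = 1/3 ↦ 1  ≥
α = 0, β = 2/3 ↦ 1  ≥
α = 0, β = 1 ↦ 1  ≥
α = 1/3, β = 0 ↦ 1  ≥
α = 1/3, β = 1/3 ↦ 0  <
α = 1/3, β = 2/3 ↦ 0  <
α = 1/3, β = 1 ↦ 0  <
α = 2/3, β = 0 ↦ 1  ≥
α = 2/3, β = 1/3 ↦ 0  <
α = 2/3, β = 2/3 ↦ 0  <
α = 2/3, β = 1 ↦ 0  <
α = 1, β = 0 ↦ 1  ≥
α = 1, β = 1/3 ↦ 0  <
α = 1, β = 2/3 ↦ 0  <
α = 1, β = 1 ↦ 0  <
So 7 of the 16 assignments meet the threshold.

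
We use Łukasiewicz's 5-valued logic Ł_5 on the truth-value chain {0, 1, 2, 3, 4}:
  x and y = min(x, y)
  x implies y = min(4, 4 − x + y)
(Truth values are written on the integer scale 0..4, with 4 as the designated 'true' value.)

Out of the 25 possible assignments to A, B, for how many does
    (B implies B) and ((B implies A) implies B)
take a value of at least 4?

value 4: 9 assignments (counts)
value 3: 3 assignments
value 2: 4 assignments
value 1: 4 assignments
value 0: 5 assignments
So 9 of the 25 assignments meet the threshold.

9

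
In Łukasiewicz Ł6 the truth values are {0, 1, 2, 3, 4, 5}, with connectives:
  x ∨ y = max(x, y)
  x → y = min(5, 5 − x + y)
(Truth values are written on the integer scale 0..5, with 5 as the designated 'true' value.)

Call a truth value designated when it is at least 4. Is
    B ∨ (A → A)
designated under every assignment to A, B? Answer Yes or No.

At A = 3, B = 1, for instance:
A → A = 3 → 3 = 5
B ∨ (A → A) = 1 ∨ 5 = 5
and checking the remaining 35 assignments likewise gives ≥ 4 in every case.

Yes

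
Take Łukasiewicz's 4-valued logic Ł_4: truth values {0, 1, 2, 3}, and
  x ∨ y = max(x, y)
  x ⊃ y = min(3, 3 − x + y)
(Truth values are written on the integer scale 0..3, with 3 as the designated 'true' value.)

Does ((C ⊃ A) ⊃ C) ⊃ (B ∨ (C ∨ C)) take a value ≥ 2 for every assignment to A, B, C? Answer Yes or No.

Yes

At A = 3, B = 1, C = 1, for instance:
C ⊃ A = 1 ⊃ 3 = 3
(C ⊃ A) ⊃ C = 3 ⊃ 1 = 1
C ∨ C = 1 ∨ 1 = 1
B ∨ (C ∨ C) = 1 ∨ 1 = 1
((C ⊃ A) ⊃ C) ⊃ (B ∨ (C ∨ C)) = 1 ⊃ 1 = 3
and checking the remaining 63 assignments likewise gives ≥ 2 in every case.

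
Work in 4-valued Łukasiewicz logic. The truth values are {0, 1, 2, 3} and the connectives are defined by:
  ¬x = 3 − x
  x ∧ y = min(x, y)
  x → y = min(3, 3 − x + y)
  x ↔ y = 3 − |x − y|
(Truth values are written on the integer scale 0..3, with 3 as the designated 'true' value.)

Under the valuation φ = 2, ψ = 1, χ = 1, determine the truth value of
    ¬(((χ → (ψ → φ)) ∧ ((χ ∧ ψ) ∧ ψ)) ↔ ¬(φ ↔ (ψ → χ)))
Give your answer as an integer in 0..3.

0

ψ → φ = 1 → 2 = 3
χ → (ψ → φ) = 1 → 3 = 3
χ ∧ ψ = 1 ∧ 1 = 1
(χ ∧ ψ) ∧ ψ = 1 ∧ 1 = 1
(χ → (ψ → φ)) ∧ ((χ ∧ ψ) ∧ ψ) = 3 ∧ 1 = 1
ψ → χ = 1 → 1 = 3
φ ↔ (ψ → χ) = 2 ↔ 3 = 2
¬(φ ↔ (ψ → χ)) = ¬2 = 1
((χ → (ψ → φ)) ∧ ((χ ∧ ψ) ∧ ψ)) ↔ ¬(φ ↔ (ψ → χ)) = 1 ↔ 1 = 3
¬(((χ → (ψ → φ)) ∧ ((χ ∧ ψ) ∧ ψ)) ↔ ¬(φ ↔ (ψ → χ))) = ¬3 = 0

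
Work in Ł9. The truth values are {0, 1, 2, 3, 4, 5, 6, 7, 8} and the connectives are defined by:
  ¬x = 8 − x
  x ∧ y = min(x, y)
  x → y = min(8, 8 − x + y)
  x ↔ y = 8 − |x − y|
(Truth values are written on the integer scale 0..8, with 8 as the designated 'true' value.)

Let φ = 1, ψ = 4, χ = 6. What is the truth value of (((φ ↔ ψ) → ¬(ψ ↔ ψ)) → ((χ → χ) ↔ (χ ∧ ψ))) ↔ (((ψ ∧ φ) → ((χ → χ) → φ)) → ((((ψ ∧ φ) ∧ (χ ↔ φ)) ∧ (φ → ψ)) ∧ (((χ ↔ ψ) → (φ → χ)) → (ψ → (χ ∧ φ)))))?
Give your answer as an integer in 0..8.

1

φ ↔ ψ = 1 ↔ 4 = 5
ψ ↔ ψ = 4 ↔ 4 = 8
¬(ψ ↔ ψ) = ¬8 = 0
(φ ↔ ψ) → ¬(ψ ↔ ψ) = 5 → 0 = 3
χ → χ = 6 → 6 = 8
χ ∧ ψ = 6 ∧ 4 = 4
(χ → χ) ↔ (χ ∧ ψ) = 8 ↔ 4 = 4
((φ ↔ ψ) → ¬(ψ ↔ ψ)) → ((χ → χ) ↔ (χ ∧ ψ)) = 3 → 4 = 8
ψ ∧ φ = 4 ∧ 1 = 1
χ → χ = 6 → 6 = 8
(χ → χ) → φ = 8 → 1 = 1
(ψ ∧ φ) → ((χ → χ) → φ) = 1 → 1 = 8
ψ ∧ φ = 4 ∧ 1 = 1
χ ↔ φ = 6 ↔ 1 = 3
(ψ ∧ φ) ∧ (χ ↔ φ) = 1 ∧ 3 = 1
φ → ψ = 1 → 4 = 8
((ψ ∧ φ) ∧ (χ ↔ φ)) ∧ (φ → ψ) = 1 ∧ 8 = 1
χ ↔ ψ = 6 ↔ 4 = 6
φ → χ = 1 → 6 = 8
(χ ↔ ψ) → (φ → χ) = 6 → 8 = 8
χ ∧ φ = 6 ∧ 1 = 1
ψ → (χ ∧ φ) = 4 → 1 = 5
((χ ↔ ψ) → (φ → χ)) → (ψ → (χ ∧ φ)) = 8 → 5 = 5
(((ψ ∧ φ) ∧ (χ ↔ φ)) ∧ (φ → ψ)) ∧ (((χ ↔ ψ) → (φ → χ)) → (ψ → (χ ∧ φ))) = 1 ∧ 5 = 1
((ψ ∧ φ) → ((χ → χ) → φ)) → ((((ψ ∧ φ) ∧ (χ ↔ φ)) ∧ (φ → ψ)) ∧ (((χ ↔ ψ) → (φ → χ)) → (ψ → (χ ∧ φ)))) = 8 → 1 = 1
(((φ ↔ ψ) → ¬(ψ ↔ ψ)) → ((χ → χ) ↔ (χ ∧ ψ))) ↔ (((ψ ∧ φ) → ((χ → χ) → φ)) → ((((ψ ∧ φ) ∧ (χ ↔ φ)) ∧ (φ → ψ)) ∧ (((χ ↔ ψ) → (φ → χ)) → (ψ → (χ ∧ φ))))) = 8 ↔ 1 = 1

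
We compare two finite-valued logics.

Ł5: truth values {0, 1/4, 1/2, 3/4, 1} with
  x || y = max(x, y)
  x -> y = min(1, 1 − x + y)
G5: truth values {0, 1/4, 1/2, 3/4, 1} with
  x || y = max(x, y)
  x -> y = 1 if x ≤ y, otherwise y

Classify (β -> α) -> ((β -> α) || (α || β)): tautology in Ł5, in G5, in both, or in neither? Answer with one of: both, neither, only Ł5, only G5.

both

In Ł5: every assignment gives 1 — tautology.
In G5: every assignment gives 1 — tautology.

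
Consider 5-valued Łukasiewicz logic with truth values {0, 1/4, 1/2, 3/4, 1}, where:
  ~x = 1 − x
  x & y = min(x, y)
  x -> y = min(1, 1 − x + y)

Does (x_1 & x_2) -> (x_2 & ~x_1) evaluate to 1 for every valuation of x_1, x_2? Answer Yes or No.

Counterexample: take x_1 = 3/4, x_2 = 1/2.
x_1 & x_2 = 3/4 & 1/2 = 1/2
~x_1 = ~3/4 = 1/4
x_2 & ~x_1 = 1/2 & 1/4 = 1/4
(x_1 & x_2) -> (x_2 & ~x_1) = 1/2 -> 1/4 = 3/4
This gives 3/4 ≠ 1.

No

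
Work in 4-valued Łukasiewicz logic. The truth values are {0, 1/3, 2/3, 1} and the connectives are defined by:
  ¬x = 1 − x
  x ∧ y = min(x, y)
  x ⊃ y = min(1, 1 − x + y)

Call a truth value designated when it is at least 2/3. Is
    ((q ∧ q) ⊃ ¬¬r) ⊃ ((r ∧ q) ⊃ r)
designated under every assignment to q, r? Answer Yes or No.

Yes

q = 0, r = 0 ↦ 1
q = 0, r = 1/3 ↦ 1
q = 0, r = 2/3 ↦ 1
q = 0, r = 1 ↦ 1
q = 1/3, r = 0 ↦ 1
q = 1/3, r = 1/3 ↦ 1
q = 1/3, r = 2/3 ↦ 1
q = 1/3, r = 1 ↦ 1
q = 2/3, r = 0 ↦ 1
q = 2/3, r = 1/3 ↦ 1
q = 2/3, r = 2/3 ↦ 1
q = 2/3, r = 1 ↦ 1
q = 1, r = 0 ↦ 1
q = 1, r = 1/3 ↦ 1
q = 1, r = 2/3 ↦ 1
q = 1, r = 1 ↦ 1
Every assignment gives a value ≥ 2/3.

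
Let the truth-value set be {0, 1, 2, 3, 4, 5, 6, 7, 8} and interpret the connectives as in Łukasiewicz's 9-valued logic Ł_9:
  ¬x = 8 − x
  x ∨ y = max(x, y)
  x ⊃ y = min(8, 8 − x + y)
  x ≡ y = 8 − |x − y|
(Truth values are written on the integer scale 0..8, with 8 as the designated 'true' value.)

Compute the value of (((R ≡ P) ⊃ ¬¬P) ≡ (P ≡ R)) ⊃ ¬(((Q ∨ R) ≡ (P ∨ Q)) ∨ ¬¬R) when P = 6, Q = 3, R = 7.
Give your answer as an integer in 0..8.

R ≡ P = 7 ≡ 6 = 7
¬P = ¬6 = 2
¬¬P = ¬2 = 6
(R ≡ P) ⊃ ¬¬P = 7 ⊃ 6 = 7
P ≡ R = 6 ≡ 7 = 7
((R ≡ P) ⊃ ¬¬P) ≡ (P ≡ R) = 7 ≡ 7 = 8
Q ∨ R = 3 ∨ 7 = 7
P ∨ Q = 6 ∨ 3 = 6
(Q ∨ R) ≡ (P ∨ Q) = 7 ≡ 6 = 7
¬R = ¬7 = 1
¬¬R = ¬1 = 7
((Q ∨ R) ≡ (P ∨ Q)) ∨ ¬¬R = 7 ∨ 7 = 7
¬(((Q ∨ R) ≡ (P ∨ Q)) ∨ ¬¬R) = ¬7 = 1
(((R ≡ P) ⊃ ¬¬P) ≡ (P ≡ R)) ⊃ ¬(((Q ∨ R) ≡ (P ∨ Q)) ∨ ¬¬R) = 8 ⊃ 1 = 1

1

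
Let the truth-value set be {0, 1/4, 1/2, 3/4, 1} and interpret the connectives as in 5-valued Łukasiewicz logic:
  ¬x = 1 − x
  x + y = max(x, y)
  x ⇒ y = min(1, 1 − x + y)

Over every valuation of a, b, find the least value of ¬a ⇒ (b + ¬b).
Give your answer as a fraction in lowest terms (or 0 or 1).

Take a = 0, b = 1/2:
¬a = ¬0 = 1
¬b = ¬1/2 = 1/2
b + ¬b = 1/2 + 1/2 = 1/2
¬a ⇒ (b + ¬b) = 1 ⇒ 1/2 = 1/2
No assignment yields a value below 1/2, so this is the minimum.

1/2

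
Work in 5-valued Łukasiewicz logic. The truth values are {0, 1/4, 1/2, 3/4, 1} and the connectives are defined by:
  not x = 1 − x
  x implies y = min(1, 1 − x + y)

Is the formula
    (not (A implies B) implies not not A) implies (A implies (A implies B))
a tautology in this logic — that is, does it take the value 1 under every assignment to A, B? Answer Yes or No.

No

Counterexample: take A = 3/4, B = 0.
A implies B = 3/4 implies 0 = 1/4
not (A implies B) = not 1/4 = 3/4
not A = not 3/4 = 1/4
not not A = not 1/4 = 3/4
not (A implies B) implies not not A = 3/4 implies 3/4 = 1
A implies B = 3/4 implies 0 = 1/4
A implies (A implies B) = 3/4 implies 1/4 = 1/2
(not (A implies B) implies not not A) implies (A implies (A implies B)) = 1 implies 1/2 = 1/2
This gives 1/2 ≠ 1.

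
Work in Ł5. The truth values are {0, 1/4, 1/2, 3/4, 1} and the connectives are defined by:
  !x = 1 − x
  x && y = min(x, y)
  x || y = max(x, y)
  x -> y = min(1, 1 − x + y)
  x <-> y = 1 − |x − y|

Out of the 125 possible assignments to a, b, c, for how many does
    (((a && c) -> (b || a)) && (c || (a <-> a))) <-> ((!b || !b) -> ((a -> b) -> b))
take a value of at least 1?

90

value 1: 90 assignments (counts)
value 3/4: 10 assignments
value 1/2: 15 assignments
value 1/4: 5 assignments
value 0: 5 assignments
So 90 of the 125 assignments meet the threshold.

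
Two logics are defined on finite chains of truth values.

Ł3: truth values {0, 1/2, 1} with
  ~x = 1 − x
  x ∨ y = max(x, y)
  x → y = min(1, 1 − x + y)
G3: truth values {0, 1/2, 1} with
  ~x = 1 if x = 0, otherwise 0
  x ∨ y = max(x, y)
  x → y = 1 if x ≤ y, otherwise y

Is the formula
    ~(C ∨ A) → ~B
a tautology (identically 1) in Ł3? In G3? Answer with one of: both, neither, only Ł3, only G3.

neither

In Ł3: at A = 0, B = 1/2, C = 0 the value is 1/2 — not a tautology.
In G3: at A = 0, B = 1/2, C = 0 the value is 0 — not a tautology.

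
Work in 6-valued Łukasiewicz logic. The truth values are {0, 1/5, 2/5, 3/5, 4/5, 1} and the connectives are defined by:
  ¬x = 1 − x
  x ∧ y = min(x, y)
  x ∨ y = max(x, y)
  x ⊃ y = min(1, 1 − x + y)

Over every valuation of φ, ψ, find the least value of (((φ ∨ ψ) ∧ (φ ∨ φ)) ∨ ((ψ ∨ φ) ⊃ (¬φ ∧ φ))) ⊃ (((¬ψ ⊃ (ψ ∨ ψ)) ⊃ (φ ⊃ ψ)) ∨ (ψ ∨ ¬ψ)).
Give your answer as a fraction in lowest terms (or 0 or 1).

Take φ = 1, ψ = 2/5:
φ ∨ ψ = 1 ∨ 2/5 = 1
φ ∨ φ = 1 ∨ 1 = 1
(φ ∨ ψ) ∧ (φ ∨ φ) = 1 ∧ 1 = 1
ψ ∨ φ = 2/5 ∨ 1 = 1
¬φ = ¬1 = 0
¬φ ∧ φ = 0 ∧ 1 = 0
(ψ ∨ φ) ⊃ (¬φ ∧ φ) = 1 ⊃ 0 = 0
((φ ∨ ψ) ∧ (φ ∨ φ)) ∨ ((ψ ∨ φ) ⊃ (¬φ ∧ φ)) = 1 ∨ 0 = 1
¬ψ = ¬2/5 = 3/5
ψ ∨ ψ = 2/5 ∨ 2/5 = 2/5
¬ψ ⊃ (ψ ∨ ψ) = 3/5 ⊃ 2/5 = 4/5
φ ⊃ ψ = 1 ⊃ 2/5 = 2/5
(¬ψ ⊃ (ψ ∨ ψ)) ⊃ (φ ⊃ ψ) = 4/5 ⊃ 2/5 = 3/5
¬ψ = ¬2/5 = 3/5
ψ ∨ ¬ψ = 2/5 ∨ 3/5 = 3/5
((¬ψ ⊃ (ψ ∨ ψ)) ⊃ (φ ⊃ ψ)) ∨ (ψ ∨ ¬ψ) = 3/5 ∨ 3/5 = 3/5
(((φ ∨ ψ) ∧ (φ ∨ φ)) ∨ ((ψ ∨ φ) ⊃ (¬φ ∧ φ))) ⊃ (((¬ψ ⊃ (ψ ∨ ψ)) ⊃ (φ ⊃ ψ)) ∨ (ψ ∨ ¬ψ)) = 1 ⊃ 3/5 = 3/5
No assignment yields a value below 3/5, so this is the minimum.

3/5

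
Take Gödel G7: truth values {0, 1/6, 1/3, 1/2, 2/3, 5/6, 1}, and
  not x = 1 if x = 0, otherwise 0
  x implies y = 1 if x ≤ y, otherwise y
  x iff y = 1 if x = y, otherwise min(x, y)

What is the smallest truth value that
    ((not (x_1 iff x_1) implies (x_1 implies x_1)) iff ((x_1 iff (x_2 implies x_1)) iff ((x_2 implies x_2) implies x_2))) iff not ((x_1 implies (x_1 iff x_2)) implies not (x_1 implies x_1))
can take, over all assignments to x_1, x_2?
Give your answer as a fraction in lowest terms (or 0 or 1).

Take x_1 = 0, x_2 = 1/6:
x_1 iff x_1 = 0 iff 0 = 1
not (x_1 iff x_1) = not 1 = 0
x_1 implies x_1 = 0 implies 0 = 1
not (x_1 iff x_1) implies (x_1 implies x_1) = 0 implies 1 = 1
x_2 implies x_1 = 1/6 implies 0 = 0
x_1 iff (x_2 implies x_1) = 0 iff 0 = 1
x_2 implies x_2 = 1/6 implies 1/6 = 1
(x_2 implies x_2) implies x_2 = 1 implies 1/6 = 1/6
(x_1 iff (x_2 implies x_1)) iff ((x_2 implies x_2) implies x_2) = 1 iff 1/6 = 1/6
(not (x_1 iff x_1) implies (x_1 implies x_1)) iff ((x_1 iff (x_2 implies x_1)) iff ((x_2 implies x_2) implies x_2)) = 1 iff 1/6 = 1/6
x_1 iff x_2 = 0 iff 1/6 = 0
x_1 implies (x_1 iff x_2) = 0 implies 0 = 1
x_1 implies x_1 = 0 implies 0 = 1
not (x_1 implies x_1) = not 1 = 0
(x_1 implies (x_1 iff x_2)) implies not (x_1 implies x_1) = 1 implies 0 = 0
not ((x_1 implies (x_1 iff x_2)) implies not (x_1 implies x_1)) = not 0 = 1
((not (x_1 iff x_1) implies (x_1 implies x_1)) iff ((x_1 iff (x_2 implies x_1)) iff ((x_2 implies x_2) implies x_2))) iff not ((x_1 implies (x_1 iff x_2)) implies not (x_1 implies x_1)) = 1/6 iff 1 = 1/6
No assignment yields a value below 1/6, so this is the minimum.

1/6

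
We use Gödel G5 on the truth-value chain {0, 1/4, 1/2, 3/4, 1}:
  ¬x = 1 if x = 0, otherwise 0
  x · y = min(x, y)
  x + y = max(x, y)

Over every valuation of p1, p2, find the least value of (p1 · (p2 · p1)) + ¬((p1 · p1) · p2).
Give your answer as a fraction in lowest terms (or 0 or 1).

1/4

Take p1 = 1/4, p2 = 1/4:
p2 · p1 = 1/4 · 1/4 = 1/4
p1 · (p2 · p1) = 1/4 · 1/4 = 1/4
p1 · p1 = 1/4 · 1/4 = 1/4
(p1 · p1) · p2 = 1/4 · 1/4 = 1/4
¬((p1 · p1) · p2) = ¬1/4 = 0
(p1 · (p2 · p1)) + ¬((p1 · p1) · p2) = 1/4 + 0 = 1/4
No assignment yields a value below 1/4, so this is the minimum.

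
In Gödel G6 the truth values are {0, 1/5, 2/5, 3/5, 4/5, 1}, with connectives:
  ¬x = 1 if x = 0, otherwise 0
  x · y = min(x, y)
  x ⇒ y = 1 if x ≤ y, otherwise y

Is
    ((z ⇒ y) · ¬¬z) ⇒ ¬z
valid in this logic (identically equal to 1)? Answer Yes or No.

No

Counterexample: take y = 1/5, z = 1/5.
z ⇒ y = 1/5 ⇒ 1/5 = 1
¬z = ¬1/5 = 0
¬¬z = ¬0 = 1
(z ⇒ y) · ¬¬z = 1 · 1 = 1
¬z = ¬1/5 = 0
((z ⇒ y) · ¬¬z) ⇒ ¬z = 1 ⇒ 0 = 0
This gives 0 ≠ 1.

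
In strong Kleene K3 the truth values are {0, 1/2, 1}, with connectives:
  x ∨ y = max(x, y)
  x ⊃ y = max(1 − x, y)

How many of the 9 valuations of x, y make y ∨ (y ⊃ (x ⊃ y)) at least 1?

7

x = 0, y = 0 ↦ 1  ≥
x = 0, y = 1/2 ↦ 1  ≥
x = 0, y = 1 ↦ 1  ≥
x = 1/2, y = 0 ↦ 1  ≥
x = 1/2, y = 1/2 ↦ 1/2  <
x = 1/2, y = 1 ↦ 1  ≥
x = 1, y = 0 ↦ 1  ≥
x = 1, y = 1/2 ↦ 1/2  <
x = 1, y = 1 ↦ 1  ≥
So 7 of the 9 assignments meet the threshold.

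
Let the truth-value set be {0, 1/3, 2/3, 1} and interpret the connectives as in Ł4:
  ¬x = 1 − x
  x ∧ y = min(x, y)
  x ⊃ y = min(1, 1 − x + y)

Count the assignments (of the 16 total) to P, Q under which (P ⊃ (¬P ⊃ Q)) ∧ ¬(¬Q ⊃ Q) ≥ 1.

4

P = 0, Q = 0 ↦ 1  ≥
P = 0, Q = 1/3 ↦ 1/3  <
P = 0, Q = 2/3 ↦ 0  <
P = 0, Q = 1 ↦ 0  <
P = 1/3, Q = 0 ↦ 1  ≥
P = 1/3, Q = 1/3 ↦ 1/3  <
P = 1/3, Q = 2/3 ↦ 0  <
P = 1/3, Q = 1 ↦ 0  <
P = 2/3, Q = 0 ↦ 1  ≥
P = 2/3, Q = 1/3 ↦ 1/3  <
P = 2/3, Q = 2/3 ↦ 0  <
P = 2/3, Q = 1 ↦ 0  <
P = 1, Q = 0 ↦ 1  ≥
P = 1, Q = 1/3 ↦ 1/3  <
P = 1, Q = 2/3 ↦ 0  <
P = 1, Q = 1 ↦ 0  <
So 4 of the 16 assignments meet the threshold.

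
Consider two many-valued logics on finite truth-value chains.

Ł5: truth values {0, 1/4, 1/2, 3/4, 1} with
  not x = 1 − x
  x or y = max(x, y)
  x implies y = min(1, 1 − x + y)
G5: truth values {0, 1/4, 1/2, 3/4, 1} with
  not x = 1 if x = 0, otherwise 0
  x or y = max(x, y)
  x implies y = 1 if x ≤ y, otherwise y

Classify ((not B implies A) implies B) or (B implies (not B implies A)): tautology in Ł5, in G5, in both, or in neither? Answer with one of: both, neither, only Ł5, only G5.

both

In Ł5: every assignment gives 1 — tautology.
In G5: every assignment gives 1 — tautology.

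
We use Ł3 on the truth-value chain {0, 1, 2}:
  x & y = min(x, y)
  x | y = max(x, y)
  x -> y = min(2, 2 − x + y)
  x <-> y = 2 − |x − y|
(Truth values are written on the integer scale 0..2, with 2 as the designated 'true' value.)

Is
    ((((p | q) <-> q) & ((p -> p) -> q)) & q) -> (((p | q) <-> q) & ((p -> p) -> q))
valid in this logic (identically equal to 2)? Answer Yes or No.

Yes

p = 0, q = 0 ↦ 2
p = 0, q = 1 ↦ 2
p = 0, q = 2 ↦ 2
p = 1, q = 0 ↦ 2
p = 1, q = 1 ↦ 2
p = 1, q = 2 ↦ 2
p = 2, q = 0 ↦ 2
p = 2, q = 1 ↦ 2
p = 2, q = 2 ↦ 2
Every assignment gives a value ≥ 2.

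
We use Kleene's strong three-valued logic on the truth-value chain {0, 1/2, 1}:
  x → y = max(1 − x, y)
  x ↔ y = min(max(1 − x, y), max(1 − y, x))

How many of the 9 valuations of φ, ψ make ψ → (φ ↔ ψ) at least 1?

φ = 0, ψ = 0 ↦ 1  ≥
φ = 0, ψ = 1/2 ↦ 1/2  <
φ = 0, ψ = 1 ↦ 0  <
φ = 1/2, ψ = 0 ↦ 1  ≥
φ = 1/2, ψ = 1/2 ↦ 1/2  <
φ = 1/2, ψ = 1 ↦ 1/2  <
φ = 1, ψ = 0 ↦ 1  ≥
φ = 1, ψ = 1/2 ↦ 1/2  <
φ = 1, ψ = 1 ↦ 1  ≥
So 4 of the 9 assignments meet the threshold.

4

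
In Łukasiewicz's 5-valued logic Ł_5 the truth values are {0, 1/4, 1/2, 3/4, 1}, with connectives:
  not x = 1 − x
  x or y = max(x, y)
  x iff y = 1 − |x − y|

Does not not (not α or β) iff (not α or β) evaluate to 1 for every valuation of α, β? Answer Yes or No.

Yes

At α = 1/4, β = 1/4, for instance:
not α = not 1/4 = 3/4
not α or β = 3/4 or 1/4 = 3/4
not (not α or β) = not 3/4 = 1/4
not not (not α or β) = not 1/4 = 3/4
not not (not α or β) iff (not α or β) = 3/4 iff 3/4 = 1
and checking the remaining 24 assignments likewise gives ≥ 1 in every case.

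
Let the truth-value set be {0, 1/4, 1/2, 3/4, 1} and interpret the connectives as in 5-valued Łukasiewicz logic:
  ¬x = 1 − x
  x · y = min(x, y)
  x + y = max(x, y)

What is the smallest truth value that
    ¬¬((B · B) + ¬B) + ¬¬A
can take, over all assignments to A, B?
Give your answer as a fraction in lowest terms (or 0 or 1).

1/2

Take A = 0, B = 1/2:
B · B = 1/2 · 1/2 = 1/2
¬B = ¬1/2 = 1/2
(B · B) + ¬B = 1/2 + 1/2 = 1/2
¬((B · B) + ¬B) = ¬1/2 = 1/2
¬¬((B · B) + ¬B) = ¬1/2 = 1/2
¬A = ¬0 = 1
¬¬A = ¬1 = 0
¬¬((B · B) + ¬B) + ¬¬A = 1/2 + 0 = 1/2
No assignment yields a value below 1/2, so this is the minimum.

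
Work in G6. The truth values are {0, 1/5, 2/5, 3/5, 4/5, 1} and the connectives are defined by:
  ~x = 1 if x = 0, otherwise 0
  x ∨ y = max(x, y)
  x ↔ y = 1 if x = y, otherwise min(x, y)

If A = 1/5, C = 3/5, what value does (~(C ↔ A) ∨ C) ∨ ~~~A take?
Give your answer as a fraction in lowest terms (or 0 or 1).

3/5

C ↔ A = 3/5 ↔ 1/5 = 1/5
~(C ↔ A) = ~1/5 = 0
~(C ↔ A) ∨ C = 0 ∨ 3/5 = 3/5
~A = ~1/5 = 0
~~A = ~0 = 1
~~~A = ~1 = 0
(~(C ↔ A) ∨ C) ∨ ~~~A = 3/5 ∨ 0 = 3/5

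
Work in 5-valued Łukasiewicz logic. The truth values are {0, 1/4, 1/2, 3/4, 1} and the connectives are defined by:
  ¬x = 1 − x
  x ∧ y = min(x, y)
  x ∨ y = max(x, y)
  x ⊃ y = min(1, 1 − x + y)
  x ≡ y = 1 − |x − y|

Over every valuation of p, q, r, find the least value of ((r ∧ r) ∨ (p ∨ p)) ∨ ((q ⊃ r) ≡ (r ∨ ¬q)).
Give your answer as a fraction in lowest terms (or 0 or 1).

Take p = 0, q = 1/2, r = 1/2:
r ∧ r = 1/2 ∧ 1/2 = 1/2
p ∨ p = 0 ∨ 0 = 0
(r ∧ r) ∨ (p ∨ p) = 1/2 ∨ 0 = 1/2
q ⊃ r = 1/2 ⊃ 1/2 = 1
¬q = ¬1/2 = 1/2
r ∨ ¬q = 1/2 ∨ 1/2 = 1/2
(q ⊃ r) ≡ (r ∨ ¬q) = 1 ≡ 1/2 = 1/2
((r ∧ r) ∨ (p ∨ p)) ∨ ((q ⊃ r) ≡ (r ∨ ¬q)) = 1/2 ∨ 1/2 = 1/2
No assignment yields a value below 1/2, so this is the minimum.

1/2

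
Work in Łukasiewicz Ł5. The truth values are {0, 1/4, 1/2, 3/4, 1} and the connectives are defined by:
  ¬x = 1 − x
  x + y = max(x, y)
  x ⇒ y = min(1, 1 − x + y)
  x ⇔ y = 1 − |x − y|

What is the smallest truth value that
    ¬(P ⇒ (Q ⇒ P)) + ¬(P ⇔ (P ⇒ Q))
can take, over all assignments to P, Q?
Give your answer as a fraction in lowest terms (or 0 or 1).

0

Take P = 1/2, Q = 0:
Q ⇒ P = 0 ⇒ 1/2 = 1
P ⇒ (Q ⇒ P) = 1/2 ⇒ 1 = 1
¬(P ⇒ (Q ⇒ P)) = ¬1 = 0
P ⇒ Q = 1/2 ⇒ 0 = 1/2
P ⇔ (P ⇒ Q) = 1/2 ⇔ 1/2 = 1
¬(P ⇔ (P ⇒ Q)) = ¬1 = 0
¬(P ⇒ (Q ⇒ P)) + ¬(P ⇔ (P ⇒ Q)) = 0 + 0 = 0
No assignment yields a value below 0, so this is the minimum.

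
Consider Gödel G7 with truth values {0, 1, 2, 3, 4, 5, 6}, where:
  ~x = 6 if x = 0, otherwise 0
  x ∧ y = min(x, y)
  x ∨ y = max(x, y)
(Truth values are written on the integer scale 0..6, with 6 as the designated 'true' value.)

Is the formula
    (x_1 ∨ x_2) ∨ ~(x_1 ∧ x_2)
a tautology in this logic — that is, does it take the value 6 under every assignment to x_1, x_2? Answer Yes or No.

Counterexample: take x_1 = 1, x_2 = 1.
x_1 ∨ x_2 = 1 ∨ 1 = 1
x_1 ∧ x_2 = 1 ∧ 1 = 1
~(x_1 ∧ x_2) = ~1 = 0
(x_1 ∨ x_2) ∨ ~(x_1 ∧ x_2) = 1 ∨ 0 = 1
This gives 1 ≠ 6.

No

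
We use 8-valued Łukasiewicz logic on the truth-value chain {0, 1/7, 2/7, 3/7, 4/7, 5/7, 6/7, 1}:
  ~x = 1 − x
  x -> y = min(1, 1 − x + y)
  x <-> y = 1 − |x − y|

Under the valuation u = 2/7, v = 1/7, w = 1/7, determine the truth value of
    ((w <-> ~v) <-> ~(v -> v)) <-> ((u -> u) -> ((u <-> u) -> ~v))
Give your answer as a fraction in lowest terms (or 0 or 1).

~v = ~1/7 = 6/7
w <-> ~v = 1/7 <-> 6/7 = 2/7
v -> v = 1/7 -> 1/7 = 1
~(v -> v) = ~1 = 0
(w <-> ~v) <-> ~(v -> v) = 2/7 <-> 0 = 5/7
u -> u = 2/7 -> 2/7 = 1
u <-> u = 2/7 <-> 2/7 = 1
~v = ~1/7 = 6/7
(u <-> u) -> ~v = 1 -> 6/7 = 6/7
(u -> u) -> ((u <-> u) -> ~v) = 1 -> 6/7 = 6/7
((w <-> ~v) <-> ~(v -> v)) <-> ((u -> u) -> ((u <-> u) -> ~v)) = 5/7 <-> 6/7 = 6/7

6/7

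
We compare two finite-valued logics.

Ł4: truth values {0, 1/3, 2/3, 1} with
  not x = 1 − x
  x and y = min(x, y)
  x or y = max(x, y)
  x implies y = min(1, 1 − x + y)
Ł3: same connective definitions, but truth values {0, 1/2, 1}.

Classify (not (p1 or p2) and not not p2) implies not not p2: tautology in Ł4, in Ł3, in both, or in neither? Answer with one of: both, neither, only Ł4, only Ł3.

both

In Ł4: every assignment gives 1 — tautology.
In Ł3: every assignment gives 1 — tautology.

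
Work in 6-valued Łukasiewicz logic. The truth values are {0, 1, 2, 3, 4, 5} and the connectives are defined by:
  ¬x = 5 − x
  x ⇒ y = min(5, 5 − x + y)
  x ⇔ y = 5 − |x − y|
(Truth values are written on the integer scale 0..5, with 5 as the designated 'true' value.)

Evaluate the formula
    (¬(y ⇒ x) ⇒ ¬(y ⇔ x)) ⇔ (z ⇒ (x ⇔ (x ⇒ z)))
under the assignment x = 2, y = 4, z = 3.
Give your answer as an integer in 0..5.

y ⇒ x = 4 ⇒ 2 = 3
¬(y ⇒ x) = ¬3 = 2
y ⇔ x = 4 ⇔ 2 = 3
¬(y ⇔ x) = ¬3 = 2
¬(y ⇒ x) ⇒ ¬(y ⇔ x) = 2 ⇒ 2 = 5
x ⇒ z = 2 ⇒ 3 = 5
x ⇔ (x ⇒ z) = 2 ⇔ 5 = 2
z ⇒ (x ⇔ (x ⇒ z)) = 3 ⇒ 2 = 4
(¬(y ⇒ x) ⇒ ¬(y ⇔ x)) ⇔ (z ⇒ (x ⇔ (x ⇒ z))) = 5 ⇔ 4 = 4

4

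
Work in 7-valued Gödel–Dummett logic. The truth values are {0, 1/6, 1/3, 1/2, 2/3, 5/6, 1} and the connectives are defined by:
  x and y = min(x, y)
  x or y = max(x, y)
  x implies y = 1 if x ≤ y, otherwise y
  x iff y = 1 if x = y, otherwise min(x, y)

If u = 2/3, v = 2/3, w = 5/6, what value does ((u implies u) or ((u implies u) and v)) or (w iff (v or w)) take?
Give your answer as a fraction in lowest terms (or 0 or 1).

u implies u = 2/3 implies 2/3 = 1
u implies u = 2/3 implies 2/3 = 1
(u implies u) and v = 1 and 2/3 = 2/3
(u implies u) or ((u implies u) and v) = 1 or 2/3 = 1
v or w = 2/3 or 5/6 = 5/6
w iff (v or w) = 5/6 iff 5/6 = 1
((u implies u) or ((u implies u) and v)) or (w iff (v or w)) = 1 or 1 = 1

1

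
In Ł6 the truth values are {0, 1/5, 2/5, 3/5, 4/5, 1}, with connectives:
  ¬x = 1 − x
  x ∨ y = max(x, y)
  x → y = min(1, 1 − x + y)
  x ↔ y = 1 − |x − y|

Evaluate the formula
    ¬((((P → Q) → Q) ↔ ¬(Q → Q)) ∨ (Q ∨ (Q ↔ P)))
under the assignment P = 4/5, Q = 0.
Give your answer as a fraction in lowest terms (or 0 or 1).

4/5

P → Q = 4/5 → 0 = 1/5
(P → Q) → Q = 1/5 → 0 = 4/5
Q → Q = 0 → 0 = 1
¬(Q → Q) = ¬1 = 0
((P → Q) → Q) ↔ ¬(Q → Q) = 4/5 ↔ 0 = 1/5
Q ↔ P = 0 ↔ 4/5 = 1/5
Q ∨ (Q ↔ P) = 0 ∨ 1/5 = 1/5
(((P → Q) → Q) ↔ ¬(Q → Q)) ∨ (Q ∨ (Q ↔ P)) = 1/5 ∨ 1/5 = 1/5
¬((((P → Q) → Q) ↔ ¬(Q → Q)) ∨ (Q ∨ (Q ↔ P))) = ¬1/5 = 4/5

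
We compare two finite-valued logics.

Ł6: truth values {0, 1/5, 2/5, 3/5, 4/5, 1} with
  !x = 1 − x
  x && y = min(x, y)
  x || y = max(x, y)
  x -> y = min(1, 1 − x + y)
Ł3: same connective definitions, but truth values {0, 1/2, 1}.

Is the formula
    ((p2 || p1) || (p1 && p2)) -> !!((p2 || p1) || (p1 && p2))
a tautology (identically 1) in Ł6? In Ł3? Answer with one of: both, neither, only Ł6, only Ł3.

both

In Ł6: every assignment gives 1 — tautology.
In Ł3: every assignment gives 1 — tautology.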